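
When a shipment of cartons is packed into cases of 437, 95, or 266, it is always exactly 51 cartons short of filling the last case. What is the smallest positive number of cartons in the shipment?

30539

Being 51 short of a full case of size k means N ≡ −51 (mod k), i.e. N + 51 is a multiple of each size.
437 = 19 × 23
95 = 5 × 19
266 = 2 × 7 × 19
LCM(437, 95, 266) = 2 × 5 × 7 × 19 × 23 = 30590.
Smallest positive N is 30590 − 51 = 30539.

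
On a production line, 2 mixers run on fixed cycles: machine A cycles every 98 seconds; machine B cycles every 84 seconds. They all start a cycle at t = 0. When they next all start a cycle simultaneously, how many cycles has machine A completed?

They are all back at their starting positions together after one LCM of the periods.
98 = 2 × 7^2
84 = 2^2 × 3 × 7
LCM(98, 84) = 2^2 × 3 × 7^2 = 588.
Cycles for period 98: 588 / 98 = 6.

6 cycles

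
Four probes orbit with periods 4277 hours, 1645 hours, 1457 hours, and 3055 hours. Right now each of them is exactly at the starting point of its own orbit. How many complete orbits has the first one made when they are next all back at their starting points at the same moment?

They are all back at their starting positions together after one LCM of the periods.
4277 = 7 × 13 × 47
1645 = 5 × 7 × 47
1457 = 31 × 47
3055 = 5 × 13 × 47
LCM(4277, 1645, 1457, 3055) = 5 × 7 × 13 × 31 × 47 = 662935.
Orbits for period 4277: 662935 / 4277 = 155.

155 orbits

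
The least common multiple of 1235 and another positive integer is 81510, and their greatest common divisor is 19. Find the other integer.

gcd × lcm = product of the two integers, so the other integer is (19 × 81510) / 1235 = 1254.

1254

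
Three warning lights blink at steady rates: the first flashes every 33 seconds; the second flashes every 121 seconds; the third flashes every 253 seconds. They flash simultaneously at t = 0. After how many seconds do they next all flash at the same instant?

We need the least common multiple of the intervals.
33 = 3 × 11
121 = 11^2
253 = 11 × 23
LCM(33, 121, 253) = 3 × 11^2 × 23 = 8349.

8349 seconds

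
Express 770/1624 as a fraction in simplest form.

55/116

770 = 2 × 5 × 7 × 11
1624 = 2^3 × 7 × 29
gcd(770, 1624) = 2 × 7 = 14.
Divide numerator and denominator by 14: 770/1624 = 55/116.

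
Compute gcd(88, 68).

4

88 = 2^3 × 11
68 = 2^2 × 17
gcd(88, 68) = 2^2 = 4.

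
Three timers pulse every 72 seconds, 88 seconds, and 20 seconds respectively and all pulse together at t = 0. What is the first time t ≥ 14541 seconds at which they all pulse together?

Joint pulses occur at multiples of LCM(72, 88, 20).
72 = 2^3 × 3^2
88 = 2^3 × 11
20 = 2^2 × 5
LCM(72, 88, 20) = 2^3 × 3^2 × 5 × 11 = 3960.
Smallest multiple of 3960 that is ≥ 14541: ⌈14541/3960⌉ × 3960 = 4 × 3960 = 15840.

15840 seconds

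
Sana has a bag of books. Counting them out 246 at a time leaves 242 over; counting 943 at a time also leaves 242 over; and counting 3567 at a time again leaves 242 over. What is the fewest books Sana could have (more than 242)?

164324

N − 242 must be a common multiple of 246, 943, and 3567.
246 = 2 × 3 × 41
943 = 23 × 41
3567 = 3 × 29 × 41
LCM(246, 943, 3567) = 2 × 3 × 23 × 29 × 41 = 164082.
Smallest N > 242 is LCM + 242 = 164082 + 242 = 164324.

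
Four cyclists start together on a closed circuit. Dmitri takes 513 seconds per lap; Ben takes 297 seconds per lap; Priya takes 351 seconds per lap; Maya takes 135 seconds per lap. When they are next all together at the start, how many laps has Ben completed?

All finish a whole number of cycles simultaneously at t = LCM of the periods.
513 = 3^3 × 19
297 = 3^3 × 11
351 = 3^3 × 13
135 = 3^3 × 5
LCM(513, 297, 351, 135) = 3^3 × 5 × 11 × 13 × 19 = 366795.
Laps for period 297: 366795 / 297 = 1235.

1235 laps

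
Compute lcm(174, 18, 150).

13050

174 = 2 × 3 × 29
18 = 2 × 3^2
150 = 2 × 3 × 5^2
LCM(174, 18, 150) = 2 × 3^2 × 5^2 × 29 = 13050.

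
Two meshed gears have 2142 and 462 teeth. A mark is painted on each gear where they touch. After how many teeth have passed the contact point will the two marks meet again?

We need the least common multiple of the intervals.
2142 = 2 × 3^2 × 7 × 17
462 = 2 × 3 × 7 × 11
LCM(2142, 462) = 2 × 3^2 × 7 × 11 × 17 = 23562.

23562 teeth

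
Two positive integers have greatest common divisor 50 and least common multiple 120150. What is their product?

For any two positive integers, gcd × lcm = product = 50 × 120150 = 6007500.

6007500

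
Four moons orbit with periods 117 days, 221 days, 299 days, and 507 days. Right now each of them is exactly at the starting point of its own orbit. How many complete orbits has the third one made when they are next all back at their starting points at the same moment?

1989 orbits

The first common completion time is the LCM of the periods.
117 = 3^2 × 13
221 = 13 × 17
299 = 13 × 23
507 = 3 × 13^2
LCM(117, 221, 299, 507) = 3^2 × 13^2 × 17 × 23 = 594711.
Orbits for period 299: 594711 / 299 = 1989.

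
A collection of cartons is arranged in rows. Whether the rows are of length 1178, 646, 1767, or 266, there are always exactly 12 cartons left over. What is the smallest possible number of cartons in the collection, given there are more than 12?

N − 12 must be a common multiple of 1178, 646, 1767, and 266.
1178 = 2 × 19 × 31
646 = 2 × 17 × 19
1767 = 3 × 19 × 31
266 = 2 × 7 × 19
LCM(1178, 646, 1767, 266) = 2 × 3 × 7 × 17 × 19 × 31 = 420546.
Smallest N > 12 is LCM + 12 = 420546 + 12 = 420558.

420558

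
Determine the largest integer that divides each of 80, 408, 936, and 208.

8

80 = 2^4 × 5
408 = 2^3 × 3 × 17
936 = 2^3 × 3^2 × 13
208 = 2^4 × 13
gcd(80, 408, 936, 208) = 2^3 = 8.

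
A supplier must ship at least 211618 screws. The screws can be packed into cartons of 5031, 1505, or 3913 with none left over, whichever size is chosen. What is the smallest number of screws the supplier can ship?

352170

The number of screws must be a common multiple of 5031, 1505, and 3913, so a multiple of their LCM.
5031 = 3^2 × 13 × 43
1505 = 5 × 7 × 43
3913 = 7 × 13 × 43
LCM(5031, 1505, 3913) = 3^2 × 5 × 7 × 13 × 43 = 176085.
Smallest multiple of 176085 that is ≥ 211618: ⌈211618/176085⌉ × 176085 = 2 × 176085 = 352170.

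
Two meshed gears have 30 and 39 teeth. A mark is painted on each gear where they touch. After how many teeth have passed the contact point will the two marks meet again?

390 teeth

They coincide at every common multiple of the periods; the first is the LCM.
30 = 2 × 3 × 5
39 = 3 × 13
LCM(30, 39) = 2 × 3 × 5 × 13 = 390.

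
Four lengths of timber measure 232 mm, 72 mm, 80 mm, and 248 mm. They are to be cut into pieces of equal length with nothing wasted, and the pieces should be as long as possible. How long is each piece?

8 mm

Each piece length must divide every original length, so the longest possible is gcd(232, 72, 80, 248).
232 = 2^3 × 29
72 = 2^3 × 3^2
80 = 2^4 × 5
248 = 2^3 × 31
gcd(232, 72, 80, 248) = 2^3 = 8.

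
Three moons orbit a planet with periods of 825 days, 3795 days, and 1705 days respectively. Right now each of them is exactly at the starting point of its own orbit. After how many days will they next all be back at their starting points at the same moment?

We need the least common multiple of the intervals.
825 = 3 × 5^2 × 11
3795 = 3 × 5 × 11 × 23
1705 = 5 × 11 × 31
LCM(825, 3795, 1705) = 3 × 5^2 × 11 × 23 × 31 = 588225.

588225 days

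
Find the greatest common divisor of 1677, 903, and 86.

1677 = 3 × 13 × 43
903 = 3 × 7 × 43
86 = 2 × 43
gcd(1677, 903, 86) = 43.

43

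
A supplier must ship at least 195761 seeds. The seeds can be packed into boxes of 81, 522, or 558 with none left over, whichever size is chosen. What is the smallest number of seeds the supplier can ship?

291276

The number of seeds must be a common multiple of 81, 522, and 558, so a multiple of their LCM.
81 = 3^4
522 = 2 × 3^2 × 29
558 = 2 × 3^2 × 31
LCM(81, 522, 558) = 2 × 3^4 × 29 × 31 = 145638.
Smallest multiple of 145638 that is ≥ 195761: ⌈195761/145638⌉ × 145638 = 2 × 145638 = 291276.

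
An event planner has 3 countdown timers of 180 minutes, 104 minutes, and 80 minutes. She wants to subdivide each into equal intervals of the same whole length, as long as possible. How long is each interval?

4 minutes

The interval must divide each timer length; the longest such is the gcd.
180 = 2^2 × 3^2 × 5
104 = 2^3 × 13
80 = 2^4 × 5
gcd(180, 104, 80) = 2^2 = 4.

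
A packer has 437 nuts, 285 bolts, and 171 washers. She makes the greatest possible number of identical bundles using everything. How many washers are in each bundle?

9

Number of bundles = gcd(437, 285, 171).
437 = 19 × 23
285 = 3 × 5 × 19
171 = 3^2 × 19
gcd(437, 285, 171) = 19.
washers per bundle = 171 / 19 = 9.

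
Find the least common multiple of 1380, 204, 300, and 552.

234600

1380 = 2^2 × 3 × 5 × 23
204 = 2^2 × 3 × 17
300 = 2^2 × 3 × 5^2
552 = 2^3 × 3 × 23
LCM(1380, 204, 300, 552) = 2^3 × 3 × 5^2 × 17 × 23 = 234600.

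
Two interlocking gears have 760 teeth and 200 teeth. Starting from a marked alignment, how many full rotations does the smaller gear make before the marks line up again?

19 rotations

They are all back at their starting positions together after one LCM of the periods.
760 = 2^3 × 5 × 19
200 = 2^3 × 5^2
LCM(760, 200) = 2^3 × 5^2 × 19 = 3800.
Rotations for period 200: 3800 / 200 = 19.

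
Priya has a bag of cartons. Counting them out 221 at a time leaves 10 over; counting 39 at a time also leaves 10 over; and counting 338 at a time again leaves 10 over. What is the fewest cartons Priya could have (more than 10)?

17248

N − 10 must be a common multiple of 221, 39, and 338.
221 = 13 × 17
39 = 3 × 13
338 = 2 × 13^2
LCM(221, 39, 338) = 2 × 3 × 13^2 × 17 = 17238.
Smallest N > 10 is LCM + 10 = 17238 + 10 = 17248.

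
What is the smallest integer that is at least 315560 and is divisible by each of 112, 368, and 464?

373520

The integer must be a common multiple of 112, 368, and 464, so a multiple of their LCM.
112 = 2^4 × 7
368 = 2^4 × 23
464 = 2^4 × 29
LCM(112, 368, 464) = 2^4 × 7 × 23 × 29 = 74704.
Smallest multiple of 74704 that is ≥ 315560: ⌈315560/74704⌉ × 74704 = 5 × 74704 = 373520.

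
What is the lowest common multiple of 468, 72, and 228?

17784

468 = 2^2 × 3^2 × 13
72 = 2^3 × 3^2
228 = 2^2 × 3 × 19
LCM(468, 72, 228) = 2^3 × 3^2 × 13 × 19 = 17784.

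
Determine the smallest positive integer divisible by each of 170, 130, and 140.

170 = 2 × 5 × 17
130 = 2 × 5 × 13
140 = 2^2 × 5 × 7
LCM(170, 130, 140) = 2^2 × 5 × 7 × 13 × 17 = 30940.

30940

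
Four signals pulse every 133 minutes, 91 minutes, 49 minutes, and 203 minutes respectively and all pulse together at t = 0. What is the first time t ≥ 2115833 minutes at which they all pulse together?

Joint pulses occur at multiples of LCM(133, 91, 49, 203).
133 = 7 × 19
91 = 7 × 13
49 = 7^2
203 = 7 × 29
LCM(133, 91, 49, 203) = 7^2 × 13 × 19 × 29 = 350987.
Smallest multiple of 350987 that is ≥ 2115833: ⌈2115833/350987⌉ × 350987 = 7 × 350987 = 2456909.

2456909 minutes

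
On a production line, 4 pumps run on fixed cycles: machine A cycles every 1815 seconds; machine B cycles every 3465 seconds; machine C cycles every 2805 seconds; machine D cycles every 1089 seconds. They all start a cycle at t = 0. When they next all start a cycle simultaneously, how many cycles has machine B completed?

All finish a whole number of cycles simultaneously at t = LCM of the periods.
1815 = 3 × 5 × 11^2
3465 = 3^2 × 5 × 7 × 11
2805 = 3 × 5 × 11 × 17
1089 = 3^2 × 11^2
LCM(1815, 3465, 2805, 1089) = 3^2 × 5 × 7 × 11^2 × 17 = 647955.
Cycles for period 3465: 647955 / 3465 = 187.

187 cycles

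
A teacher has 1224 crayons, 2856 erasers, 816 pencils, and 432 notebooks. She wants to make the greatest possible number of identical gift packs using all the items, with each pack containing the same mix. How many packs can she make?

The pack count must divide each quantity, so the greatest is gcd(1224, 2856, 816, 432).
1224 = 2^3 × 3^2 × 17
2856 = 2^3 × 3 × 7 × 17
816 = 2^4 × 3 × 17
432 = 2^4 × 3^3
gcd(1224, 2856, 816, 432) = 2^3 × 3 = 24.

24 packs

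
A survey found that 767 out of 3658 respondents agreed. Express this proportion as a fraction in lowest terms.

13/62

767 = 13 × 59
3658 = 2 × 31 × 59
gcd(767, 3658) = 59.
Divide numerator and denominator by 59: 767/3658 = 13/62.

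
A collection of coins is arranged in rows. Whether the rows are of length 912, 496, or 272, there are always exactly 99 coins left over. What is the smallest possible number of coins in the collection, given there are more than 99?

N − 99 must be a common multiple of 912, 496, and 272.
912 = 2^4 × 3 × 19
496 = 2^4 × 31
272 = 2^4 × 17
LCM(912, 496, 272) = 2^4 × 3 × 17 × 19 × 31 = 480624.
Smallest N > 99 is LCM + 99 = 480624 + 99 = 480723.

480723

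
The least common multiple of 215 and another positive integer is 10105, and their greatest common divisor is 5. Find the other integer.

gcd × lcm = product of the two integers, so the other integer is (5 × 10105) / 215 = 235.

235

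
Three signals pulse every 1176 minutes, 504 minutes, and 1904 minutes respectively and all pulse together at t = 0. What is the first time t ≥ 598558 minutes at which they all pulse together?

Joint pulses occur at multiples of LCM(1176, 504, 1904).
1176 = 2^3 × 3 × 7^2
504 = 2^3 × 3^2 × 7
1904 = 2^4 × 7 × 17
LCM(1176, 504, 1904) = 2^4 × 3^2 × 7^2 × 17 = 119952.
Smallest multiple of 119952 that is ≥ 598558: ⌈598558/119952⌉ × 119952 = 5 × 119952 = 599760.

599760 minutes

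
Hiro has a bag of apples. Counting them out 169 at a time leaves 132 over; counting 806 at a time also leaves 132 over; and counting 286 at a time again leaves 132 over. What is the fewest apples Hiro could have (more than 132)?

115390

N − 132 must be a common multiple of 169, 806, and 286.
169 = 13^2
806 = 2 × 13 × 31
286 = 2 × 11 × 13
LCM(169, 806, 286) = 2 × 11 × 13^2 × 31 = 115258.
Smallest N > 132 is LCM + 132 = 115258 + 132 = 115390.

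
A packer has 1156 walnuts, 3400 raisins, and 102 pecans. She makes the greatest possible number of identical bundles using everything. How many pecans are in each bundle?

3

Number of bundles = gcd(1156, 3400, 102).
1156 = 2^2 × 17^2
3400 = 2^3 × 5^2 × 17
102 = 2 × 3 × 17
gcd(1156, 3400, 102) = 2 × 17 = 34.
pecans per bundle = 102 / 34 = 3.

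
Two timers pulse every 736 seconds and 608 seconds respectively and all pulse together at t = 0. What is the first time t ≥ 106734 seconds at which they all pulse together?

Joint pulses occur at multiples of LCM(736, 608).
736 = 2^5 × 23
608 = 2^5 × 19
LCM(736, 608) = 2^5 × 19 × 23 = 13984.
Smallest multiple of 13984 that is ≥ 106734: ⌈106734/13984⌉ × 13984 = 8 × 13984 = 111872.

111872 seconds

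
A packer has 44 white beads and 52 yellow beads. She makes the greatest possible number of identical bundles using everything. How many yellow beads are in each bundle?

Number of bundles = gcd(44, 52).
44 = 2^2 × 11
52 = 2^2 × 13
gcd(44, 52) = 2^2 = 4.
yellow beads per bundle = 52 / 4 = 13.

13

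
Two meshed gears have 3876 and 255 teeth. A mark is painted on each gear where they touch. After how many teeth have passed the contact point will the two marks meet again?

They coincide at every common multiple of the periods; the first is the LCM.
3876 = 2^2 × 3 × 17 × 19
255 = 3 × 5 × 17
LCM(3876, 255) = 2^2 × 3 × 5 × 17 × 19 = 19380.

19380 teeth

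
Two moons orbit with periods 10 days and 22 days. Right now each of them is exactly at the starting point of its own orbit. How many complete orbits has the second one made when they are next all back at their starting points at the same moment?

5 orbits

They are all back at their starting positions together after one LCM of the periods.
10 = 2 × 5
22 = 2 × 11
LCM(10, 22) = 2 × 5 × 11 = 110.
Orbits for period 22: 110 / 22 = 5.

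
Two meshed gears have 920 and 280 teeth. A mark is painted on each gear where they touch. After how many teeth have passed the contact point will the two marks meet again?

The first simultaneous occurrence is after LCM of the individual periods.
920 = 2^3 × 5 × 23
280 = 2^3 × 5 × 7
LCM(920, 280) = 2^3 × 5 × 7 × 23 = 6440.

6440 teeth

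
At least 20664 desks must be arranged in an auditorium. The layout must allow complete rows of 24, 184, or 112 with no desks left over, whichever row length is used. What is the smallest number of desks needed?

The number of desks must be a common multiple of 24, 184, and 112, so a multiple of their LCM.
24 = 2^3 × 3
184 = 2^3 × 23
112 = 2^4 × 7
LCM(24, 184, 112) = 2^4 × 3 × 7 × 23 = 7728.
Smallest multiple of 7728 that is ≥ 20664: ⌈20664/7728⌉ × 7728 = 3 × 7728 = 23184.

23184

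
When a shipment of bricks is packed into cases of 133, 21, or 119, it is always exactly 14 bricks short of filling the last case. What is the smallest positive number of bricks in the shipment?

Being 14 short of a full case of size k means N ≡ −14 (mod k), i.e. N + 14 is a multiple of each size.
133 = 7 × 19
21 = 3 × 7
119 = 7 × 17
LCM(133, 21, 119) = 3 × 7 × 17 × 19 = 6783.
Smallest positive N is 6783 − 14 = 6769.

6769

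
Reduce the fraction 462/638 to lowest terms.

21/29

462 = 2 × 3 × 7 × 11
638 = 2 × 11 × 29
gcd(462, 638) = 2 × 11 = 22.
Divide numerator and denominator by 22: 462/638 = 21/29.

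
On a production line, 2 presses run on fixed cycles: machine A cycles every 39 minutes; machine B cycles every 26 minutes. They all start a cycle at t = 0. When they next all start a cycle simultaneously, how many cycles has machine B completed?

All finish a whole number of cycles simultaneously at t = LCM of the periods.
39 = 3 × 13
26 = 2 × 13
LCM(39, 26) = 2 × 3 × 13 = 78.
Cycles for period 26: 78 / 26 = 3.

3 cycles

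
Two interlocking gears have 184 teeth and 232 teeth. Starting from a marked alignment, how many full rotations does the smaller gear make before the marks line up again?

29 rotations

All finish a whole number of cycles simultaneously at t = LCM of the periods.
184 = 2^3 × 23
232 = 2^3 × 29
LCM(184, 232) = 2^3 × 23 × 29 = 5336.
Rotations for period 184: 5336 / 184 = 29.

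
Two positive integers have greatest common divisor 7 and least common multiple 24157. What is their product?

For any two positive integers, gcd × lcm = product = 7 × 24157 = 169099.

169099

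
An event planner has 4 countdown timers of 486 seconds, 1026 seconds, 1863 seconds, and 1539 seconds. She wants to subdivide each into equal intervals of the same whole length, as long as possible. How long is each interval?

The interval must divide each timer length; the longest such is the gcd.
486 = 2 × 3^5
1026 = 2 × 3^3 × 19
1863 = 3^4 × 23
1539 = 3^4 × 19
gcd(486, 1026, 1863, 1539) = 3^3 = 27.

27 seconds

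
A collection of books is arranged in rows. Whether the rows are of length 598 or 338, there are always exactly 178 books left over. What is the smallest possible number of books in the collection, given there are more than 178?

N − 178 must be a common multiple of 598 and 338.
598 = 2 × 13 × 23
338 = 2 × 13^2
LCM(598, 338) = 2 × 13^2 × 23 = 7774.
Smallest N > 178 is LCM + 178 = 7774 + 178 = 7952.

7952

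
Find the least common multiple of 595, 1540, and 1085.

811580

595 = 5 × 7 × 17
1540 = 2^2 × 5 × 7 × 11
1085 = 5 × 7 × 31
LCM(595, 1540, 1085) = 2^2 × 5 × 7 × 11 × 17 × 31 = 811580.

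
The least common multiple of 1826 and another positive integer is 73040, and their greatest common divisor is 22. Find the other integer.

gcd × lcm = product of the two integers, so the other integer is (22 × 73040) / 1826 = 880.

880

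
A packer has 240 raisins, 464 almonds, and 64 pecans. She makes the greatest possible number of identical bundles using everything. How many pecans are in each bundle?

4

Number of bundles = gcd(240, 464, 64).
240 = 2^4 × 3 × 5
464 = 2^4 × 29
64 = 2^6
gcd(240, 464, 64) = 2^4 = 16.
pecans per bundle = 64 / 16 = 4.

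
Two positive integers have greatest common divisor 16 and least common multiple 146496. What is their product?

For any two positive integers, gcd × lcm = product = 16 × 146496 = 2343936.

2343936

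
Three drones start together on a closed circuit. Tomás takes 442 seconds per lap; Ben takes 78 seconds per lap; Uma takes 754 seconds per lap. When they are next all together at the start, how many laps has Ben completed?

All finish a whole number of cycles simultaneously at t = LCM of the periods.
442 = 2 × 13 × 17
78 = 2 × 3 × 13
754 = 2 × 13 × 29
LCM(442, 78, 754) = 2 × 3 × 13 × 17 × 29 = 38454.
Laps for period 78: 38454 / 78 = 493.

493 laps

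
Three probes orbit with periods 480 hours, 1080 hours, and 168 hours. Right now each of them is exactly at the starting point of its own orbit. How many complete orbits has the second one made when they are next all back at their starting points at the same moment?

All finish a whole number of cycles simultaneously at t = LCM of the periods.
480 = 2^5 × 3 × 5
1080 = 2^3 × 3^3 × 5
168 = 2^3 × 3 × 7
LCM(480, 1080, 168) = 2^5 × 3^3 × 5 × 7 = 30240.
Orbits for period 1080: 30240 / 1080 = 28.

28 orbits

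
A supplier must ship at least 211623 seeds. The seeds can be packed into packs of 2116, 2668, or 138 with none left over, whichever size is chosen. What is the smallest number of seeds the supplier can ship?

The number of seeds must be a common multiple of 2116, 2668, and 138, so a multiple of their LCM.
2116 = 2^2 × 23^2
2668 = 2^2 × 23 × 29
138 = 2 × 3 × 23
LCM(2116, 2668, 138) = 2^2 × 3 × 23^2 × 29 = 184092.
Smallest multiple of 184092 that is ≥ 211623: ⌈211623/184092⌉ × 184092 = 2 × 184092 = 368184.

368184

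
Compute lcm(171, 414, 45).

171 = 3^2 × 19
414 = 2 × 3^2 × 23
45 = 3^2 × 5
LCM(171, 414, 45) = 2 × 3^2 × 5 × 19 × 23 = 39330.

39330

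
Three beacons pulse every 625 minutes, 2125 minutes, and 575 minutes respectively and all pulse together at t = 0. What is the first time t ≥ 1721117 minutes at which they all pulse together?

1955000 minutes

Joint pulses occur at multiples of LCM(625, 2125, 575).
625 = 5^4
2125 = 5^3 × 17
575 = 5^2 × 23
LCM(625, 2125, 575) = 5^4 × 17 × 23 = 244375.
Smallest multiple of 244375 that is ≥ 1721117: ⌈1721117/244375⌉ × 244375 = 8 × 244375 = 1955000.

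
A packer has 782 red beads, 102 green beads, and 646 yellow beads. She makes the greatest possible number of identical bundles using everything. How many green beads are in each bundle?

3

Number of bundles = gcd(782, 102, 646).
782 = 2 × 17 × 23
102 = 2 × 3 × 17
646 = 2 × 17 × 19
gcd(782, 102, 646) = 2 × 17 = 34.
green beads per bundle = 102 / 34 = 3.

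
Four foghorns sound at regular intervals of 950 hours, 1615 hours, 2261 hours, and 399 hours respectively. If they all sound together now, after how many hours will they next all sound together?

We need the least common multiple of the intervals.
950 = 2 × 5^2 × 19
1615 = 5 × 17 × 19
2261 = 7 × 17 × 19
399 = 3 × 7 × 19
LCM(950, 1615, 2261, 399) = 2 × 3 × 5^2 × 7 × 17 × 19 = 339150.

339150 hours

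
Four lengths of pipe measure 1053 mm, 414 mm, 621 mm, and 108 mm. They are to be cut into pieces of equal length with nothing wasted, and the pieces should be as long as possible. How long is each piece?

9 mm

Each piece length must divide every original length, so the longest possible is gcd(1053, 414, 621, 108).
1053 = 3^4 × 13
414 = 2 × 3^2 × 23
621 = 3^3 × 23
108 = 2^2 × 3^3
gcd(1053, 414, 621, 108) = 3^2 = 9.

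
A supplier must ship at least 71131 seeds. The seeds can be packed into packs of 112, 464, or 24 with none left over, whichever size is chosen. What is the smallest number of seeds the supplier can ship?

The number of seeds must be a common multiple of 112, 464, and 24, so a multiple of their LCM.
112 = 2^4 × 7
464 = 2^4 × 29
24 = 2^3 × 3
LCM(112, 464, 24) = 2^4 × 3 × 7 × 29 = 9744.
Smallest multiple of 9744 that is ≥ 71131: ⌈71131/9744⌉ × 9744 = 8 × 9744 = 77952.

77952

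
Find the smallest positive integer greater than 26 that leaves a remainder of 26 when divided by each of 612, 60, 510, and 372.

94886

N − 26 must be a common multiple of 612, 60, 510, and 372.
612 = 2^2 × 3^2 × 17
60 = 2^2 × 3 × 5
510 = 2 × 3 × 5 × 17
372 = 2^2 × 3 × 31
LCM(612, 60, 510, 372) = 2^2 × 3^2 × 5 × 17 × 31 = 94860.
Smallest N > 26 is LCM + 26 = 94860 + 26 = 94886.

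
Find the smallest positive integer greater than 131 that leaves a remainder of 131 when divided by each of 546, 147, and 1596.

N − 131 must be a common multiple of 546, 147, and 1596.
546 = 2 × 3 × 7 × 13
147 = 3 × 7^2
1596 = 2^2 × 3 × 7 × 19
LCM(546, 147, 1596) = 2^2 × 3 × 7^2 × 13 × 19 = 145236.
Smallest N > 131 is LCM + 131 = 145236 + 131 = 145367.

145367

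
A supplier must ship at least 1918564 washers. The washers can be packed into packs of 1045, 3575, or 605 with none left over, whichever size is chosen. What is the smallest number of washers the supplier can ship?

The number of washers must be a common multiple of 1045, 3575, and 605, so a multiple of their LCM.
1045 = 5 × 11 × 19
3575 = 5^2 × 11 × 13
605 = 5 × 11^2
LCM(1045, 3575, 605) = 5^2 × 11^2 × 13 × 19 = 747175.
Smallest multiple of 747175 that is ≥ 1918564: ⌈1918564/747175⌉ × 747175 = 3 × 747175 = 2241525.

2241525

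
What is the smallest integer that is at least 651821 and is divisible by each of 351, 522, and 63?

712530

The integer must be a common multiple of 351, 522, and 63, so a multiple of their LCM.
351 = 3^3 × 13
522 = 2 × 3^2 × 29
63 = 3^2 × 7
LCM(351, 522, 63) = 2 × 3^3 × 7 × 13 × 29 = 142506.
Smallest multiple of 142506 that is ≥ 651821: ⌈651821/142506⌉ × 142506 = 5 × 142506 = 712530.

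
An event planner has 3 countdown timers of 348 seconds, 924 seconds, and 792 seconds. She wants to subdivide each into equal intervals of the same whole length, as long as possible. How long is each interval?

The interval must divide each timer length; the longest such is the gcd.
348 = 2^2 × 3 × 29
924 = 2^2 × 3 × 7 × 11
792 = 2^3 × 3^2 × 11
gcd(348, 924, 792) = 2^2 × 3 = 12.

12 seconds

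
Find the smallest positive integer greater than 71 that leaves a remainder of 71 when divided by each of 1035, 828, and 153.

70451

N − 71 must be a common multiple of 1035, 828, and 153.
1035 = 3^2 × 5 × 23
828 = 2^2 × 3^2 × 23
153 = 3^2 × 17
LCM(1035, 828, 153) = 2^2 × 3^2 × 5 × 17 × 23 = 70380.
Smallest N > 71 is LCM + 71 = 70380 + 71 = 70451.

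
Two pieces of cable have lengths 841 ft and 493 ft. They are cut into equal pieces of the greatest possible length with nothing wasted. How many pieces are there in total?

46

Piece length = gcd(841, 493).
841 = 29^2
493 = 17 × 29
gcd(841, 493) = 29.
Total pieces = 841/29 + 493/29 = 29 + 17 = 46.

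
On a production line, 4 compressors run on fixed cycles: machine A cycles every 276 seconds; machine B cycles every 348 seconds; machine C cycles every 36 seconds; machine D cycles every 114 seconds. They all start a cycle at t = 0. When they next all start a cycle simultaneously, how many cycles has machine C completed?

They are all back at their starting positions together after one LCM of the periods.
276 = 2^2 × 3 × 23
348 = 2^2 × 3 × 29
36 = 2^2 × 3^2
114 = 2 × 3 × 19
LCM(276, 348, 36, 114) = 2^2 × 3^2 × 19 × 23 × 29 = 456228.
Cycles for period 36: 456228 / 36 = 12673.

12673 cycles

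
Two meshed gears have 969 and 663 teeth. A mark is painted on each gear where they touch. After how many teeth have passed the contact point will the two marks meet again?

12597 teeth

We need the least common multiple of the intervals.
969 = 3 × 17 × 19
663 = 3 × 13 × 17
LCM(969, 663) = 3 × 13 × 17 × 19 = 12597.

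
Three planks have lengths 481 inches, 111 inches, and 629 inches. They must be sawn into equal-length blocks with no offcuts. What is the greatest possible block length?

The block length must divide every plank, so the greatest is gcd(481, 111, 629).
481 = 13 × 37
111 = 3 × 37
629 = 17 × 37
gcd(481, 111, 629) = 37.

37 inches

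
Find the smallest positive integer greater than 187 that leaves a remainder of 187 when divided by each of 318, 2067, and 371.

N − 187 must be a common multiple of 318, 2067, and 371.
318 = 2 × 3 × 53
2067 = 3 × 13 × 53
371 = 7 × 53
LCM(318, 2067, 371) = 2 × 3 × 7 × 13 × 53 = 28938.
Smallest N > 187 is LCM + 187 = 28938 + 187 = 29125.

29125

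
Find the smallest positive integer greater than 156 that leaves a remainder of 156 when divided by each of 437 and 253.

N − 156 must be a common multiple of 437 and 253.
437 = 19 × 23
253 = 11 × 23
LCM(437, 253) = 11 × 19 × 23 = 4807.
Smallest N > 156 is LCM + 156 = 4807 + 156 = 4963.

4963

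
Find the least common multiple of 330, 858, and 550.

21450

330 = 2 × 3 × 5 × 11
858 = 2 × 3 × 11 × 13
550 = 2 × 5^2 × 11
LCM(330, 858, 550) = 2 × 3 × 5^2 × 11 × 13 = 21450.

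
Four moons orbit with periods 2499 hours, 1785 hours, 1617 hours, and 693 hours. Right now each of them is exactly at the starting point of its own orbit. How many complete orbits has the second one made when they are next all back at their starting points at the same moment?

231 orbits

All finish a whole number of cycles simultaneously at t = LCM of the periods.
2499 = 3 × 7^2 × 17
1785 = 3 × 5 × 7 × 17
1617 = 3 × 7^2 × 11
693 = 3^2 × 7 × 11
LCM(2499, 1785, 1617, 693) = 3^2 × 5 × 7^2 × 11 × 17 = 412335.
Orbits for period 1785: 412335 / 1785 = 231.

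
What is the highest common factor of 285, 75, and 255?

285 = 3 × 5 × 19
75 = 3 × 5^2
255 = 3 × 5 × 17
gcd(285, 75, 255) = 3 × 5 = 15.

15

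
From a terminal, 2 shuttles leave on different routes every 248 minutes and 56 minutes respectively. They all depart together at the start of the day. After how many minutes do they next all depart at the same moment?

1736 minutes

We need the least common multiple of the intervals.
248 = 2^3 × 31
56 = 2^3 × 7
LCM(248, 56) = 2^3 × 7 × 31 = 1736.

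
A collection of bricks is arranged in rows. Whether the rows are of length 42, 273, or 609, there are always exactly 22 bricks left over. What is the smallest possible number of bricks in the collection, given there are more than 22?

15856

N − 22 must be a common multiple of 42, 273, and 609.
42 = 2 × 3 × 7
273 = 3 × 7 × 13
609 = 3 × 7 × 29
LCM(42, 273, 609) = 2 × 3 × 7 × 13 × 29 = 15834.
Smallest N > 22 is LCM + 22 = 15834 + 22 = 15856.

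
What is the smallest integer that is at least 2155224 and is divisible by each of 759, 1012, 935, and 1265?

2322540

The integer must be a common multiple of 759, 1012, 935, and 1265, so a multiple of their LCM.
759 = 3 × 11 × 23
1012 = 2^2 × 11 × 23
935 = 5 × 11 × 17
1265 = 5 × 11 × 23
LCM(759, 1012, 935, 1265) = 2^2 × 3 × 5 × 11 × 17 × 23 = 258060.
Smallest multiple of 258060 that is ≥ 2155224: ⌈2155224/258060⌉ × 258060 = 9 × 258060 = 2322540.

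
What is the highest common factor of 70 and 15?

70 = 2 × 5 × 7
15 = 3 × 5
gcd(70, 15) = 5.

5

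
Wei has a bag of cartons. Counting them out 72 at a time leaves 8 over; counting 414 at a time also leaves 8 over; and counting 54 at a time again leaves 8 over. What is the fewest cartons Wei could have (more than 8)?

4976

N − 8 must be a common multiple of 72, 414, and 54.
72 = 2^3 × 3^2
414 = 2 × 3^2 × 23
54 = 2 × 3^3
LCM(72, 414, 54) = 2^3 × 3^3 × 23 = 4968.
Smallest N > 8 is LCM + 8 = 4968 + 8 = 4976.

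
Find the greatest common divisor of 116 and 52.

4

116 = 2^2 × 29
52 = 2^2 × 13
gcd(116, 52) = 2^2 = 4.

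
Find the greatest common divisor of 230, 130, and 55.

5

230 = 2 × 5 × 23
130 = 2 × 5 × 13
55 = 5 × 11
gcd(230, 130, 55) = 5.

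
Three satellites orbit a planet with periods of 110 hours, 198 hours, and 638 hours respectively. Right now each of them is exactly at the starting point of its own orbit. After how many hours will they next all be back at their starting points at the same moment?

28710 hours

They coincide at every common multiple of the periods; the first is the LCM.
110 = 2 × 5 × 11
198 = 2 × 3^2 × 11
638 = 2 × 11 × 29
LCM(110, 198, 638) = 2 × 3^2 × 5 × 11 × 29 = 28710.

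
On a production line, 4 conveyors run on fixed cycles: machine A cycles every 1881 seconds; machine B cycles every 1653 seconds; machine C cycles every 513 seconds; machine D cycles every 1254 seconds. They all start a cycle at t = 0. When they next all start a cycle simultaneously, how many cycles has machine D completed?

All finish a whole number of cycles simultaneously at t = LCM of the periods.
1881 = 3^2 × 11 × 19
1653 = 3 × 19 × 29
513 = 3^3 × 19
1254 = 2 × 3 × 11 × 19
LCM(1881, 1653, 513, 1254) = 2 × 3^3 × 11 × 19 × 29 = 327294.
Cycles for period 1254: 327294 / 1254 = 261.

261 cycles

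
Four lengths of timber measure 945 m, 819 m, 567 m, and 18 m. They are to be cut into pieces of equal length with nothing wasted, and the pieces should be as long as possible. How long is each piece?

9 m

Each piece length must divide every original length, so the longest possible is gcd(945, 819, 567, 18).
945 = 3^3 × 5 × 7
819 = 3^2 × 7 × 13
567 = 3^4 × 7
18 = 2 × 3^2
gcd(945, 819, 567, 18) = 3^2 = 9.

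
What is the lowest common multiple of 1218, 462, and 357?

1218 = 2 × 3 × 7 × 29
462 = 2 × 3 × 7 × 11
357 = 3 × 7 × 17
LCM(1218, 462, 357) = 2 × 3 × 7 × 11 × 17 × 29 = 227766.

227766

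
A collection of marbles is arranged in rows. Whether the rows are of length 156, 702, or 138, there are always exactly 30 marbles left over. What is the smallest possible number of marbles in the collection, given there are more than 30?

32322

N − 30 must be a common multiple of 156, 702, and 138.
156 = 2^2 × 3 × 13
702 = 2 × 3^3 × 13
138 = 2 × 3 × 23
LCM(156, 702, 138) = 2^2 × 3^3 × 13 × 23 = 32292.
Smallest N > 30 is LCM + 30 = 32292 + 30 = 32322.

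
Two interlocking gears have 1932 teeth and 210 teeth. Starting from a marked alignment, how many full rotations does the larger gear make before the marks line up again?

The first common completion time is the LCM of the periods.
1932 = 2^2 × 3 × 7 × 23
210 = 2 × 3 × 5 × 7
LCM(1932, 210) = 2^2 × 3 × 5 × 7 × 23 = 9660.
Rotations for period 1932: 9660 / 1932 = 5.

5 rotations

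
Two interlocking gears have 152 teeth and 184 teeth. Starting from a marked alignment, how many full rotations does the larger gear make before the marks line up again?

All finish a whole number of cycles simultaneously at t = LCM of the periods.
152 = 2^3 × 19
184 = 2^3 × 23
LCM(152, 184) = 2^3 × 19 × 23 = 3496.
Rotations for period 184: 3496 / 184 = 19.

19 rotations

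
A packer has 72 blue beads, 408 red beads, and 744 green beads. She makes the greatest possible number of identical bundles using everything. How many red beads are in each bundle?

17

Number of bundles = gcd(72, 408, 744).
72 = 2^3 × 3^2
408 = 2^3 × 3 × 17
744 = 2^3 × 3 × 31
gcd(72, 408, 744) = 2^3 × 3 = 24.
red beads per bundle = 408 / 24 = 17.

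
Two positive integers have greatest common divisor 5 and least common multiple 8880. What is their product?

For any two positive integers, gcd × lcm = product = 5 × 8880 = 44400.

44400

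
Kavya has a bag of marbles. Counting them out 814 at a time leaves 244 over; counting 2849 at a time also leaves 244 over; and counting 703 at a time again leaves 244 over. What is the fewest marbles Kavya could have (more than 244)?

108506

N − 244 must be a common multiple of 814, 2849, and 703.
814 = 2 × 11 × 37
2849 = 7 × 11 × 37
703 = 19 × 37
LCM(814, 2849, 703) = 2 × 7 × 11 × 19 × 37 = 108262.
Smallest N > 244 is LCM + 244 = 108262 + 244 = 108506.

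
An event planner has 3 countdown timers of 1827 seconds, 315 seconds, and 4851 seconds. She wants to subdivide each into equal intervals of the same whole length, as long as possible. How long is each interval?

The interval must divide each timer length; the longest such is the gcd.
1827 = 3^2 × 7 × 29
315 = 3^2 × 5 × 7
4851 = 3^2 × 7^2 × 11
gcd(1827, 315, 4851) = 3^2 × 7 = 63.

63 seconds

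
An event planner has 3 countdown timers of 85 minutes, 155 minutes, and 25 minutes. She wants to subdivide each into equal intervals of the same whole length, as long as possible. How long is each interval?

The interval must divide each timer length; the longest such is the gcd.
85 = 5 × 17
155 = 5 × 31
25 = 5^2
gcd(85, 155, 25) = 5.

5 minutes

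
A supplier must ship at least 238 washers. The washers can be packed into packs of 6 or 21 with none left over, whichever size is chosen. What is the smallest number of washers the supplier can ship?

The number of washers must be a common multiple of 6 and 21, so a multiple of their LCM.
6 = 2 × 3
21 = 3 × 7
LCM(6, 21) = 2 × 3 × 7 = 42.
Smallest multiple of 42 that is ≥ 238: ⌈238/42⌉ × 42 = 6 × 42 = 252.

252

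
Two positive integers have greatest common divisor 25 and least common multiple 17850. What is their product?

446250

For any two positive integers, gcd × lcm = product = 25 × 17850 = 446250.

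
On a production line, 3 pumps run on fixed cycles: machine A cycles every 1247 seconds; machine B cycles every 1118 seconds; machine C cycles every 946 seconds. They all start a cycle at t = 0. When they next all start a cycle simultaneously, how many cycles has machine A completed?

286 cycles

All finish a whole number of cycles simultaneously at t = LCM of the periods.
1247 = 29 × 43
1118 = 2 × 13 × 43
946 = 2 × 11 × 43
LCM(1247, 1118, 946) = 2 × 11 × 13 × 29 × 43 = 356642.
Cycles for period 1247: 356642 / 1247 = 286.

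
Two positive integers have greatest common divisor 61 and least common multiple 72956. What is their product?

4450316

For any two positive integers, gcd × lcm = product = 61 × 72956 = 4450316.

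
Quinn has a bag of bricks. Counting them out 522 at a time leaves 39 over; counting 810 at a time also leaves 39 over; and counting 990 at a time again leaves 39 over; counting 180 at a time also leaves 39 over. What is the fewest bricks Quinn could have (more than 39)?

516819

N − 39 must be a common multiple of 522, 810, 990, and 180.
522 = 2 × 3^2 × 29
810 = 2 × 3^4 × 5
990 = 2 × 3^2 × 5 × 11
180 = 2^2 × 3^2 × 5
LCM(522, 810, 990, 180) = 2^2 × 3^4 × 5 × 11 × 29 = 516780.
Smallest N > 39 is LCM + 39 = 516780 + 39 = 516819.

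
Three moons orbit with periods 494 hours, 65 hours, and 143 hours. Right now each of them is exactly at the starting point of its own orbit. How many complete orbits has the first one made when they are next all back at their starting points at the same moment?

55 orbits

All finish a whole number of cycles simultaneously at t = LCM of the periods.
494 = 2 × 13 × 19
65 = 5 × 13
143 = 11 × 13
LCM(494, 65, 143) = 2 × 5 × 11 × 13 × 19 = 27170.
Orbits for period 494: 27170 / 494 = 55.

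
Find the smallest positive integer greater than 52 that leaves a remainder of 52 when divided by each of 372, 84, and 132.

N − 52 must be a common multiple of 372, 84, and 132.
372 = 2^2 × 3 × 31
84 = 2^2 × 3 × 7
132 = 2^2 × 3 × 11
LCM(372, 84, 132) = 2^2 × 3 × 7 × 11 × 31 = 28644.
Smallest N > 52 is LCM + 52 = 28644 + 52 = 28696.

28696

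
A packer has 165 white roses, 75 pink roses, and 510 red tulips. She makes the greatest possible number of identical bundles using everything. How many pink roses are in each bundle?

Number of bundles = gcd(165, 75, 510).
165 = 3 × 5 × 11
75 = 3 × 5^2
510 = 2 × 3 × 5 × 17
gcd(165, 75, 510) = 3 × 5 = 15.
pink roses per bundle = 75 / 15 = 5.

5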